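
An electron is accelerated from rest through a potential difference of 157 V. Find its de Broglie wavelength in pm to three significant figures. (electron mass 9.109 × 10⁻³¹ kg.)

KE = eV = 1.602 × 10⁻¹⁹ × 157.0 = 2.515 × 10⁻¹⁷ J.
p = √(2mKE) = √(2 × 9.109 × 10⁻³¹ × 2.515 × 10⁻¹⁷) = 6.769 × 10⁻²⁴ kg·m/s.
λ = h/p = 6.626 × 10⁻³⁴ / 6.769 × 10⁻²⁴ = 9.79 × 10⁻¹¹ m = 97.9 pm.

λ = 97.9 pm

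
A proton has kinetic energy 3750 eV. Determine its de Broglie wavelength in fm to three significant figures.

KE = 3750 eV = 6.007 × 10⁻¹⁶ J.
p = √(2mKE) = √(2 × 1.673 × 10⁻²⁷ × 6.007 × 10⁻¹⁶) = 1.418 × 10⁻²¹ kg·m/s.
λ = h/p = 6.626 × 10⁻³⁴ / 1.418 × 10⁻²¹ = 4.67 × 10⁻¹³ m = 467 fm.

λ = 467 fm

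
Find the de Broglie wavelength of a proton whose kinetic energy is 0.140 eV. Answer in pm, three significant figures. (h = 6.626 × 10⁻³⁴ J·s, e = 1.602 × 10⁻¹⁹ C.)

KE = 0.140 eV = 2.243 × 10⁻²⁰ J.
p = √(2mKE) = √(2 × 1.673 × 10⁻²⁷ × 2.243 × 10⁻²⁰) = 8.663 × 10⁻²⁴ kg·m/s.
λ = h/p = 6.626 × 10⁻³⁴ / 8.663 × 10⁻²⁴ = 7.65 × 10⁻¹¹ m = 76.5 pm.

λ = 76.5 pm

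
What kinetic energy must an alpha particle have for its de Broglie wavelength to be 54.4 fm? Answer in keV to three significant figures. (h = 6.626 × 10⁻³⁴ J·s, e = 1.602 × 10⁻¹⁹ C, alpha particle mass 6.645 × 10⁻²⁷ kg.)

p = h/λ = 6.626 × 10⁻³⁴ / 5.440 × 10⁻¹⁴ = 1.218 × 10⁻²⁰ kg·m/s.
KE = p²/(2m) = (1.218 × 10⁻²⁰)² / (2 × 6.645 × 10⁻²⁷) = 1.116 × 10⁻¹⁴ J = 69.7 keV.

KE = 69.7 keV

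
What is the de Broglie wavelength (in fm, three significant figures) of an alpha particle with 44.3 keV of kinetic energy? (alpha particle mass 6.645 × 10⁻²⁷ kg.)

λ = 68.2 fm

KE = 44.3 keV = 7.097 × 10⁻¹⁵ J.
p = √(2mKE) = √(2 × 6.645 × 10⁻²⁷ × 7.097 × 10⁻¹⁵) = 9.712 × 10⁻²¹ kg·m/s.
λ = h/p = 6.626 × 10⁻³⁴ / 9.712 × 10⁻²¹ = 6.82 × 10⁻¹⁴ m = 68.2 fm.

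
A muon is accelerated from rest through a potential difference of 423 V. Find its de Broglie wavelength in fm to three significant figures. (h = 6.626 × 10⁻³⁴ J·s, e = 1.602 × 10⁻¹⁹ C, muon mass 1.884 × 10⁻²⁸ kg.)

λ = 4150 fm

KE = eV = 1.602 × 10⁻¹⁹ × 423.0 = 6.776 × 10⁻¹⁷ J.
p = √(2mKE) = √(2 × 1.884 × 10⁻²⁸ × 6.776 × 10⁻¹⁷) = 1.598 × 10⁻²² kg·m/s.
λ = h/p = 6.626 × 10⁻³⁴ / 1.598 × 10⁻²² = 4.15 × 10⁻¹² m = 4150 fm.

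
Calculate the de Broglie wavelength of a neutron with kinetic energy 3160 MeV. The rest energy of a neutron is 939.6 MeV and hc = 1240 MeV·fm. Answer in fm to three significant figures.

λ = 0.311 fm

Total energy E = KE + m₀c² = 3160 + 939.6 = 4099.6 MeV.
(pc)² = E² − (m₀c²)² = (4099.6)² − (939.6)² = 1.592 × 10⁷ MeV², so pc = 3990 MeV.
λ = hc/(pc) = 1240 MeV·fm / 3990 MeV = 0.311 fm.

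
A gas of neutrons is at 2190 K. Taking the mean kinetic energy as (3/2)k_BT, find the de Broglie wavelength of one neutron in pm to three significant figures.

λ = 53.7 pm

KE = (3/2)k_BT = 1.5 × 1.381 × 10⁻²³ × 2190 = 4.537 × 10⁻²⁰ J.
p = √(2mKE) = √(2 × 1.675 × 10⁻²⁷ × 4.537 × 10⁻²⁰) = 1.233 × 10⁻²³ kg·m/s.
λ = h/p = 5.37 × 10⁻¹¹ m = 53.7 pm.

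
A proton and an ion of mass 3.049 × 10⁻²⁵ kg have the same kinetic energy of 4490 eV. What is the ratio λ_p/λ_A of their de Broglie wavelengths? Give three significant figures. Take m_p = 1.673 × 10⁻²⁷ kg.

At fixed KE, p = √(2mKE) so λ = h/p ∝ 1/√m.
λ_p/λ_A = √(m_A/m_p) = √(3.049 × 10⁻²⁵/1.673 × 10⁻²⁷) = √(182.2) = 13.5.

λ_p/λ_A = 13.5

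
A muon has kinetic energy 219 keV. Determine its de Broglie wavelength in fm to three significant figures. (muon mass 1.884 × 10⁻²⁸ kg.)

λ = 182 fm

KE = 219 keV = 3.508 × 10⁻¹⁴ J.
p = √(2mKE) = √(2 × 1.884 × 10⁻²⁸ × 3.508 × 10⁻¹⁴) = 3.636 × 10⁻²¹ kg·m/s.
λ = h/p = 6.626 × 10⁻³⁴ / 3.636 × 10⁻²¹ = 1.82 × 10⁻¹³ m = 182 fm.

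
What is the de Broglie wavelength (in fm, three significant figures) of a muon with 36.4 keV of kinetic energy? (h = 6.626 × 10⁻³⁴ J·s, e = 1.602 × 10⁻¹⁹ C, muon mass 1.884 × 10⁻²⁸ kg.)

KE = 36.4 keV = 5.831 × 10⁻¹⁵ J.
p = √(2mKE) = √(2 × 1.884 × 10⁻²⁸ × 5.831 × 10⁻¹⁵) = 1.482 × 10⁻²¹ kg·m/s.
λ = h/p = 6.626 × 10⁻³⁴ / 1.482 × 10⁻²¹ = 4.47 × 10⁻¹³ m = 447 fm.

λ = 447 fm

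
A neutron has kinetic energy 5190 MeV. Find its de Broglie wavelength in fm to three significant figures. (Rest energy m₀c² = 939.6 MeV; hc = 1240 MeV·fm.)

λ = 0.205 fm

Total energy E = KE + m₀c² = 5190 + 939.6 = 6129.6 MeV.
(pc)² = E² − (m₀c²)² = (6129.6)² − (939.6)² = 3.669 × 10⁷ MeV², so pc = 6057 MeV.
λ = hc/(pc) = 1240 MeV·fm / 6057 MeV = 0.205 fm.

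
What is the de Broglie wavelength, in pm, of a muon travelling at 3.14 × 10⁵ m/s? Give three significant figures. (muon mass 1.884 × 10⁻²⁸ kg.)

λ = 11.2 pm

p = mv = 1.884 × 10⁻²⁸ × 3.14 × 10⁵ = 5.916 × 10⁻²³ kg·m/s.
λ = h/p = 6.626 × 10⁻³⁴ / 5.916 × 10⁻²³ = 1.12 × 10⁻¹¹ m = 11.2 pm.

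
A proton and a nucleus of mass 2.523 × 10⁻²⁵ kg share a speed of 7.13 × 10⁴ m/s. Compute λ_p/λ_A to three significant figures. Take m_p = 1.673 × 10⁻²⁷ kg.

λ_p/λ_A = 151

At fixed v, p = mv so λ = h/(mv) ∝ 1/m.
λ_p/λ_A = m_A/m_p = 2.523 × 10⁻²⁵/1.673 × 10⁻²⁷ = 151.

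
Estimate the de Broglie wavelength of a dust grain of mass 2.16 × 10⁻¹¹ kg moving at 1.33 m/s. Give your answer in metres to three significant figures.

p = mv = 2.16 × 10⁻¹¹ × 1.33 = 2.873 × 10⁻¹¹ kg·m/s.
λ = h/p = 6.626 × 10⁻³⁴ / 2.873 × 10⁻¹¹ = 2.31 × 10⁻²³ m.

λ = 2.31 × 10⁻²³ m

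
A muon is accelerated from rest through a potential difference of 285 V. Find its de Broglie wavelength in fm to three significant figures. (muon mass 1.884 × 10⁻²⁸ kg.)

KE = eV = 1.602 × 10⁻¹⁹ × 285.0 = 4.566 × 10⁻¹⁷ J.
p = √(2mKE) = √(2 × 1.884 × 10⁻²⁸ × 4.566 × 10⁻¹⁷) = 1.312 × 10⁻²² kg·m/s.
λ = h/p = 6.626 × 10⁻³⁴ / 1.312 × 10⁻²² = 5.05 × 10⁻¹² m = 5050 fm.

λ = 5050 fm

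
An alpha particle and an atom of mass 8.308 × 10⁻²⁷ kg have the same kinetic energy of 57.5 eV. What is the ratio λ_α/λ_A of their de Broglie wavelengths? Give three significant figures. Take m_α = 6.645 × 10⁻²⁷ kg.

λ_α/λ_A = 1.12

At fixed KE, p = √(2mKE) so λ = h/p ∝ 1/√m.
λ_α/λ_A = √(m_A/m_α) = √(8.308 × 10⁻²⁷/6.645 × 10⁻²⁷) = √(1.250) = 1.12.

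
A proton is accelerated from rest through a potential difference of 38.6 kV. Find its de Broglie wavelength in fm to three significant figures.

λ = 146 fm

KE = eV = 1.602 × 10⁻¹⁹ × 3.860 × 10⁴ = 6.184 × 10⁻¹⁵ J.
p = √(2mKE) = √(2 × 1.673 × 10⁻²⁷ × 6.184 × 10⁻¹⁵) = 4.549 × 10⁻²¹ kg·m/s.
λ = h/p = 6.626 × 10⁻³⁴ / 4.549 × 10⁻²¹ = 1.46 × 10⁻¹³ m = 146 fm.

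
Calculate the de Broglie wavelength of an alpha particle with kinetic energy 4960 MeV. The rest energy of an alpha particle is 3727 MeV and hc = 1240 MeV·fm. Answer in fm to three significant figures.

λ = 0.158 fm

Total energy E = KE + m₀c² = 4960 + 3727 = 8687 MeV.
(pc)² = E² − (m₀c²)² = (8687)² − (3727)² = 6.157 × 10⁷ MeV², so pc = 7847 MeV.
λ = hc/(pc) = 1240 MeV·fm / 7847 MeV = 0.158 fm.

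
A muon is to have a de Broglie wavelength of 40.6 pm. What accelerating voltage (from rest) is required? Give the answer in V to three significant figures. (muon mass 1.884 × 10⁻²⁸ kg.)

p = h/λ = 6.626 × 10⁻³⁴ / 4.060 × 10⁻¹¹ = 1.632 × 10⁻²³ kg·m/s.
KE = p²/(2m) = 7.069 × 10⁻¹⁹ J.
V = KE/e = 7.069 × 10⁻¹⁹ / (1.602 × 10⁻¹⁹) = 4.41 V.

V = 4.41 V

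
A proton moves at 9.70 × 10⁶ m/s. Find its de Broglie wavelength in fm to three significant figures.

p = mv = 1.673 × 10⁻²⁷ × 9.70 × 10⁶ = 1.623 × 10⁻²⁰ kg·m/s.
λ = h/p = 6.626 × 10⁻³⁴ / 1.623 × 10⁻²⁰ = 4.08 × 10⁻¹⁴ m = 40.8 fm.

λ = 40.8 fm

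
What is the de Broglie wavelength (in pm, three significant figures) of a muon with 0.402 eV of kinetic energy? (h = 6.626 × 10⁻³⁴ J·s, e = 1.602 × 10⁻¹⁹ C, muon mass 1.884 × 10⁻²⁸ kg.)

λ = 135 pm

KE = 0.402 eV = 6.440 × 10⁻²⁰ J.
p = √(2mKE) = √(2 × 1.884 × 10⁻²⁸ × 6.440 × 10⁻²⁰) = 4.926 × 10⁻²⁴ kg·m/s.
λ = h/p = 6.626 × 10⁻³⁴ / 4.926 × 10⁻²⁴ = 1.35 × 10⁻¹⁰ m = 135 pm.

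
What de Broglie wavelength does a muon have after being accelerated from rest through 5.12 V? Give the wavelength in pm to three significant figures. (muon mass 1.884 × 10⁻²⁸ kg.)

KE = eV = 1.602 × 10⁻¹⁹ × 5.120 = 8.202 × 10⁻¹⁹ J.
p = √(2mKE) = √(2 × 1.884 × 10⁻²⁸ × 8.202 × 10⁻¹⁹) = 1.758 × 10⁻²³ kg·m/s.
λ = h/p = 6.626 × 10⁻³⁴ / 1.758 × 10⁻²³ = 3.77 × 10⁻¹¹ m = 37.7 pm.

λ = 37.7 pm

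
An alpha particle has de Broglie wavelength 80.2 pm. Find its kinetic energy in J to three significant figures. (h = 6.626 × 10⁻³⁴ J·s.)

p = h/λ = 6.626 × 10⁻³⁴ / 8.020 × 10⁻¹¹ = 8.262 × 10⁻²⁴ kg·m/s.
KE = p²/(2m) = (8.262 × 10⁻²⁴)² / (2 × 6.645 × 10⁻²⁷) = 5.136 × 10⁻²¹ J = 5.14 × 10⁻²¹ J.

KE = 5.14 × 10⁻²¹ J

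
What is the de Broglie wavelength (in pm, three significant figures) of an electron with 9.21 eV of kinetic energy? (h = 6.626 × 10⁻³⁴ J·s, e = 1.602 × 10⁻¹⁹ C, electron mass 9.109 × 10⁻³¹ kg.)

KE = 9.21 eV = 1.475 × 10⁻¹⁸ J.
p = √(2mKE) = √(2 × 9.109 × 10⁻³¹ × 1.475 × 10⁻¹⁸) = 1.639 × 10⁻²⁴ kg·m/s.
λ = h/p = 6.626 × 10⁻³⁴ / 1.639 × 10⁻²⁴ = 4.04 × 10⁻¹⁰ m = 404 pm.

λ = 404 pm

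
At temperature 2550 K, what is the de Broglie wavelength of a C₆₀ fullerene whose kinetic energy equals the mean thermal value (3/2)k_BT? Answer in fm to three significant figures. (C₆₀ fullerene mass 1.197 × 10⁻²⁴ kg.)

KE = (3/2)k_BT = 1.5 × 1.381 × 10⁻²³ × 2550 = 5.282 × 10⁻²⁰ J.
p = √(2mKE) = √(2 × 1.197 × 10⁻²⁴ × 5.282 × 10⁻²⁰) = 3.556 × 10⁻²² kg·m/s.
λ = h/p = 1.86 × 10⁻¹² m = 1860 fm.

λ = 1860 fm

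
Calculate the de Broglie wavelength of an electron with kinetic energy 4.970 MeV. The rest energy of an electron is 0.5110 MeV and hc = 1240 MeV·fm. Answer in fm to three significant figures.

Total energy E = KE + m₀c² = 4.970 + 0.5110 = 5.4810 MeV.
(pc)² = E² − (m₀c²)² = (5.4810)² − (0.5110)² = 29.78 MeV², so pc = 5.457 MeV.
λ = hc/(pc) = 1240 MeV·fm / 5.457 MeV = 227 fm.

λ = 227 fm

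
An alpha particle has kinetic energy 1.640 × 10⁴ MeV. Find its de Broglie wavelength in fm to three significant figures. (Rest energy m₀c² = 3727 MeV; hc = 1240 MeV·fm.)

Total energy E = KE + m₀c² = 1.640 × 10⁴ + 3727 = 20127 MeV.
(pc)² = E² − (m₀c²)² = (20127)² − (3727)² = 3.912 × 10⁸ MeV², so pc = 1.978 × 10⁴ MeV.
λ = hc/(pc) = 1240 MeV·fm / 1.978 × 10⁴ MeV = 0.0627 fm.

λ = 0.0627 fm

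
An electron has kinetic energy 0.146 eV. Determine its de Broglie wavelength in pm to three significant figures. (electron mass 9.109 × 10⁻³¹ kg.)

KE = 0.146 eV = 2.339 × 10⁻²⁰ J.
p = √(2mKE) = √(2 × 9.109 × 10⁻³¹ × 2.339 × 10⁻²⁰) = 2.064 × 10⁻²⁵ kg·m/s.
λ = h/p = 6.626 × 10⁻³⁴ / 2.064 × 10⁻²⁵ = 3.21 × 10⁻⁹ m = 3210 pm.

λ = 3210 pm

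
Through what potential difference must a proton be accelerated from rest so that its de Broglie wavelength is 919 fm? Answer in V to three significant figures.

V = 970 V

p = h/λ = 6.626 × 10⁻³⁴ / 9.190 × 10⁻¹³ = 7.210 × 10⁻²² kg·m/s.
KE = p²/(2m) = 1.554 × 10⁻¹⁶ J.
V = KE/e = 1.554 × 10⁻¹⁶ / (1.602 × 10⁻¹⁹) = 970 V.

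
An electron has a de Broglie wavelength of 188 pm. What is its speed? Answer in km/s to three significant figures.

p = h/λ = 6.626 × 10⁻³⁴ / 1.880 × 10⁻¹⁰ = 3.524 × 10⁻²⁴ kg·m/s.
v = p/m = 3.524 × 10⁻²⁴ / 9.109 × 10⁻³¹ = 3.87 × 10⁶ m/s = 3870 km/s.

v = 3870 km/s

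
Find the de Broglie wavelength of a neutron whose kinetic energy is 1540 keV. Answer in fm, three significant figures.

KE = 1540 keV = 2.467 × 10⁻¹³ J.
p = √(2mKE) = √(2 × 1.675 × 10⁻²⁷ × 2.467 × 10⁻¹³) = 2.875 × 10⁻²⁰ kg·m/s.
λ = h/p = 6.626 × 10⁻³⁴ / 2.875 × 10⁻²⁰ = 2.30 × 10⁻¹⁴ m = 23.0 fm.

λ = 23.0 fm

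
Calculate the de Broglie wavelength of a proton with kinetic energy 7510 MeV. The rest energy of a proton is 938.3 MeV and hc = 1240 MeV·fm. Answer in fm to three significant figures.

Total energy E = KE + m₀c² = 7510 + 938.3 = 8448.3 MeV.
(pc)² = E² − (m₀c²)² = (8448.3)² − (938.3)² = 7.049 × 10⁷ MeV², so pc = 8396 MeV.
λ = hc/(pc) = 1240 MeV·fm / 8396 MeV = 0.148 fm.

λ = 0.148 fm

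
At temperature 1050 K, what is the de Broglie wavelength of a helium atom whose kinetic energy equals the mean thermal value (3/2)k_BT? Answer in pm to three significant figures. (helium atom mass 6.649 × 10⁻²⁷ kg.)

λ = 39.0 pm

KE = (3/2)k_BT = 1.5 × 1.381 × 10⁻²³ × 1050 = 2.175 × 10⁻²⁰ J.
p = √(2mKE) = √(2 × 6.649 × 10⁻²⁷ × 2.175 × 10⁻²⁰) = 1.701 × 10⁻²³ kg·m/s.
λ = h/p = 3.90 × 10⁻¹¹ m = 39.0 pm.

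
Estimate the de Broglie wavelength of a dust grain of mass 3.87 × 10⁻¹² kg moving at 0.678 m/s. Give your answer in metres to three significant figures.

λ = 2.53 × 10⁻²² m

p = mv = 3.87 × 10⁻¹² × 0.678 = 2.624 × 10⁻¹² kg·m/s.
λ = h/p = 6.626 × 10⁻³⁴ / 2.624 × 10⁻¹² = 2.53 × 10⁻²² m.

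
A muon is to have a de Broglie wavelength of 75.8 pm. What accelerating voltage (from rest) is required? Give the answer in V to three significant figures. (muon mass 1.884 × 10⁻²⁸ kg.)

p = h/λ = 6.626 × 10⁻³⁴ / 7.580 × 10⁻¹¹ = 8.741 × 10⁻²⁴ kg·m/s.
KE = p²/(2m) = 2.028 × 10⁻¹⁹ J.
V = KE/e = 2.028 × 10⁻¹⁹ / (1.602 × 10⁻¹⁹) = 1.27 V.

V = 1.27 V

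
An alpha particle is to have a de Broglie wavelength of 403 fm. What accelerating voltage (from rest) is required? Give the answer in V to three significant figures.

V = 635 V

p = h/λ = 6.626 × 10⁻³⁴ / 4.030 × 10⁻¹³ = 1.644 × 10⁻²¹ kg·m/s.
KE = p²/(2m) = 2.034 × 10⁻¹⁶ J.
V = KE/2e = 2.034 × 10⁻¹⁶ / (2 × 1.602 × 10⁻¹⁹) = 635 V.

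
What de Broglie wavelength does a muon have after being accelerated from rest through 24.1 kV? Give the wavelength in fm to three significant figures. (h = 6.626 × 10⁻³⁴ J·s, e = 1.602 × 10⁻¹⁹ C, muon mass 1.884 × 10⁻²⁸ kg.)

λ = 549 fm

KE = eV = 1.602 × 10⁻¹⁹ × 2.410 × 10⁴ = 3.861 × 10⁻¹⁵ J.
p = √(2mKE) = √(2 × 1.884 × 10⁻²⁸ × 3.861 × 10⁻¹⁵) = 1.206 × 10⁻²¹ kg·m/s.
λ = h/p = 6.626 × 10⁻³⁴ / 1.206 × 10⁻²¹ = 5.49 × 10⁻¹³ m = 549 fm.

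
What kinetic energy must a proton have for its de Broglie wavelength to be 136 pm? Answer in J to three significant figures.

KE = 7.09 × 10⁻²¹ J

p = h/λ = 6.626 × 10⁻³⁴ / 1.360 × 10⁻¹⁰ = 4.872 × 10⁻²⁴ kg·m/s.
KE = p²/(2m) = (4.872 × 10⁻²⁴)² / (2 × 1.673 × 10⁻²⁷) = 7.094 × 10⁻²¹ J = 7.09 × 10⁻²¹ J.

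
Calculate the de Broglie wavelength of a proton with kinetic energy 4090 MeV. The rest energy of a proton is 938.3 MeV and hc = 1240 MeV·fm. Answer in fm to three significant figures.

Total energy E = KE + m₀c² = 4090 + 938.3 = 5028.3 MeV.
(pc)² = E² − (m₀c²)² = (5028.3)² − (938.3)² = 2.440 × 10⁷ MeV², so pc = 4940 MeV.
λ = hc/(pc) = 1240 MeV·fm / 4940 MeV = 0.251 fm.

λ = 0.251 fm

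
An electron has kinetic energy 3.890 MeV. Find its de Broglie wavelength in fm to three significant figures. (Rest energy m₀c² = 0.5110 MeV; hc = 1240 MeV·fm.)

Total energy E = KE + m₀c² = 3.890 + 0.5110 = 4.4010 MeV.
(pc)² = E² − (m₀c²)² = (4.4010)² − (0.5110)² = 19.11 MeV², so pc = 4.371 MeV.
λ = hc/(pc) = 1240 MeV·fm / 4.371 MeV = 284 fm.

λ = 284 fm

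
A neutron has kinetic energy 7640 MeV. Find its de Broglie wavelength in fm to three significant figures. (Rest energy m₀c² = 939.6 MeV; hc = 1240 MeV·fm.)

λ = 0.145 fm

Total energy E = KE + m₀c² = 7640 + 939.6 = 8579.6 MeV.
(pc)² = E² − (m₀c²)² = (8579.6)² − (939.6)² = 7.273 × 10⁷ MeV², so pc = 8528 MeV.
λ = hc/(pc) = 1240 MeV·fm / 8528 MeV = 0.145 fm.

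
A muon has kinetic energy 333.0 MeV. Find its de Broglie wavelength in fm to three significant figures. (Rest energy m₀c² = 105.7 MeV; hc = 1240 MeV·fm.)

Total energy E = KE + m₀c² = 333.0 + 105.7 = 438.7 MeV.
(pc)² = E² − (m₀c²)² = (438.7)² − (105.7)² = 1.813 × 10⁵ MeV², so pc = 425.8 MeV.
λ = hc/(pc) = 1240 MeV·fm / 425.8 MeV = 2.91 fm.

λ = 2.91 fm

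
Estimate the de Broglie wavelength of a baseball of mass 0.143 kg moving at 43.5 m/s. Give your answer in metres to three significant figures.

p = mv = 0.143 × 43.5 = 6.220 kg·m/s.
λ = h/p = 6.626 × 10⁻³⁴ / 6.220 = 1.07 × 10⁻³⁴ m.

λ = 1.07 × 10⁻³⁴ m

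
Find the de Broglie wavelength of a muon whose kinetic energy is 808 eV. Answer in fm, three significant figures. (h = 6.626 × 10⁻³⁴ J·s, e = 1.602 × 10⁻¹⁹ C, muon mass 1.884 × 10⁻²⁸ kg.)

λ = 3000 fm

KE = 808 eV = 1.294 × 10⁻¹⁶ J.
p = √(2mKE) = √(2 × 1.884 × 10⁻²⁸ × 1.294 × 10⁻¹⁶) = 2.208 × 10⁻²² kg·m/s.
λ = h/p = 6.626 × 10⁻³⁴ / 2.208 × 10⁻²² = 3.00 × 10⁻¹² m = 3000 fm.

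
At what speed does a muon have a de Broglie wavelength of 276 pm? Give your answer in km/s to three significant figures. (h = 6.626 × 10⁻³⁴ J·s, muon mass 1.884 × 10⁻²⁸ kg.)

v = 12.7 km/s

p = h/λ = 6.626 × 10⁻³⁴ / 2.760 × 10⁻¹⁰ = 2.401 × 10⁻²⁴ kg·m/s.
v = p/m = 2.401 × 10⁻²⁴ / 1.884 × 10⁻²⁸ = 1.27 × 10⁴ m/s = 12.7 km/s.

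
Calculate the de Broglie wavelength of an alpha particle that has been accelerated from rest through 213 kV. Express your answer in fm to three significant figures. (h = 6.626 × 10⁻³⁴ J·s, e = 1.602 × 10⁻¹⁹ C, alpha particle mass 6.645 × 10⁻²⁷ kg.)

λ = 22.0 fm

KE = 2eV = 2 × 1.602 × 10⁻¹⁹ × 2.130 × 10⁵ = 6.825 × 10⁻¹⁴ J.
p = √(2mKE) = √(2 × 6.645 × 10⁻²⁷ × 6.825 × 10⁻¹⁴) = 3.012 × 10⁻²⁰ kg·m/s.
λ = h/p = 6.626 × 10⁻³⁴ / 3.012 × 10⁻²⁰ = 2.20 × 10⁻¹⁴ m = 22.0 fm.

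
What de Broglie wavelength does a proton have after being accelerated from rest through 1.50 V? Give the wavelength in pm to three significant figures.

λ = 23.4 pm

KE = eV = 1.602 × 10⁻¹⁹ × 1.500 = 2.403 × 10⁻¹⁹ J.
p = √(2mKE) = √(2 × 1.673 × 10⁻²⁷ × 2.403 × 10⁻¹⁹) = 2.836 × 10⁻²³ kg·m/s.
λ = h/p = 6.626 × 10⁻³⁴ / 2.836 × 10⁻²³ = 2.34 × 10⁻¹¹ m = 23.4 pm.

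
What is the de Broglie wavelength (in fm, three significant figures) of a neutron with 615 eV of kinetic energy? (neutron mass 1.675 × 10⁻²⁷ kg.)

λ = 1150 fm

KE = 615 eV = 9.852 × 10⁻¹⁷ J.
p = √(2mKE) = √(2 × 1.675 × 10⁻²⁷ × 9.852 × 10⁻¹⁷) = 5.745 × 10⁻²² kg·m/s.
λ = h/p = 6.626 × 10⁻³⁴ / 5.745 × 10⁻²² = 1.15 × 10⁻¹² m = 1150 fm.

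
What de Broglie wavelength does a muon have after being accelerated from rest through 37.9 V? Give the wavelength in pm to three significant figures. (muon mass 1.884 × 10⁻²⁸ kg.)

λ = 13.9 pm

KE = eV = 1.602 × 10⁻¹⁹ × 37.90 = 6.072 × 10⁻¹⁸ J.
p = √(2mKE) = √(2 × 1.884 × 10⁻²⁸ × 6.072 × 10⁻¹⁸) = 4.783 × 10⁻²³ kg·m/s.
λ = h/p = 6.626 × 10⁻³⁴ / 4.783 × 10⁻²³ = 1.39 × 10⁻¹¹ m = 13.9 pm.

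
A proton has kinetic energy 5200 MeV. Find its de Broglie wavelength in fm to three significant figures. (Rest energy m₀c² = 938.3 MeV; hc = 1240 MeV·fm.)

Total energy E = KE + m₀c² = 5200 + 938.3 = 6138.3 MeV.
(pc)² = E² − (m₀c²)² = (6138.3)² − (938.3)² = 3.680 × 10⁷ MeV², so pc = 6066 MeV.
λ = hc/(pc) = 1240 MeV·fm / 6066 MeV = 0.204 fm.

λ = 0.204 fm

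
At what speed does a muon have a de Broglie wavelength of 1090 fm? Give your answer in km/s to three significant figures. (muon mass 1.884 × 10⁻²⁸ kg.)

v = 3230 km/s

p = h/λ = 6.626 × 10⁻³⁴ / 1.090 × 10⁻¹² = 6.079 × 10⁻²² kg·m/s.
v = p/m = 6.079 × 10⁻²² / 1.884 × 10⁻²⁸ = 3.23 × 10⁶ m/s = 3230 km/s.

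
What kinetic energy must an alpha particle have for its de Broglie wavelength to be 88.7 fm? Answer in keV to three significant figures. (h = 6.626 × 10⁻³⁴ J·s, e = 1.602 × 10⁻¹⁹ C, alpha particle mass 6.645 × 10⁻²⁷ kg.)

p = h/λ = 6.626 × 10⁻³⁴ / 8.870 × 10⁻¹⁴ = 7.470 × 10⁻²¹ kg·m/s.
KE = p²/(2m) = (7.470 × 10⁻²¹)² / (2 × 6.645 × 10⁻²⁷) = 4.199 × 10⁻¹⁵ J = 26.2 keV.

KE = 26.2 keV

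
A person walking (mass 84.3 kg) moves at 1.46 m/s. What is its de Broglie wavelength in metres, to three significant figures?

λ = 5.38 × 10⁻³⁶ m

p = mv = 84.3 × 1.46 = 1.231 × 10² kg·m/s.
λ = h/p = 6.626 × 10⁻³⁴ / 1.231 × 10² = 5.38 × 10⁻³⁶ m.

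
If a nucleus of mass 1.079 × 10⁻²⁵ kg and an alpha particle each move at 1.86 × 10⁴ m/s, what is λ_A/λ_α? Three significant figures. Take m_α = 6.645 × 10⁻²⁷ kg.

At fixed v, p = mv so λ = h/(mv) ∝ 1/m.
λ_A/λ_α = m_α/m_A = 6.645 × 10⁻²⁷/1.079 × 10⁻²⁵ = 0.0616.

λ_A/λ_α = 0.0616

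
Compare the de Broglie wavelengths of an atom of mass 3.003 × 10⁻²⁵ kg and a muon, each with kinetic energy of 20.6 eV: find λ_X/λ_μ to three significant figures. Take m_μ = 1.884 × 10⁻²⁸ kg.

λ_X/λ_μ = 0.0250

At fixed KE, p = √(2mKE) so λ = h/p ∝ 1/√m.
λ_X/λ_μ = √(m_μ/m_X) = √(1.884 × 10⁻²⁸/3.003 × 10⁻²⁵) = √(6.274 × 10⁻⁴) = 0.0250.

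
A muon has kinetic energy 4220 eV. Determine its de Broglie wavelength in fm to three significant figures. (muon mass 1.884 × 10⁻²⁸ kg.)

λ = 1310 fm

KE = 4220 eV = 6.760 × 10⁻¹⁶ J.
p = √(2mKE) = √(2 × 1.884 × 10⁻²⁸ × 6.760 × 10⁻¹⁶) = 5.047 × 10⁻²² kg·m/s.
λ = h/p = 6.626 × 10⁻³⁴ / 5.047 × 10⁻²² = 1.31 × 10⁻¹² m = 1310 fm.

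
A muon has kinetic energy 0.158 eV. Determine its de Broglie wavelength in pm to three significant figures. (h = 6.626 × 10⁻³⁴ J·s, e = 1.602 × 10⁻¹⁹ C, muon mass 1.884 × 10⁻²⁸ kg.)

KE = 0.158 eV = 2.531 × 10⁻²⁰ J.
p = √(2mKE) = √(2 × 1.884 × 10⁻²⁸ × 2.531 × 10⁻²⁰) = 3.088 × 10⁻²⁴ kg·m/s.
λ = h/p = 6.626 × 10⁻³⁴ / 3.088 × 10⁻²⁴ = 2.15 × 10⁻¹⁰ m = 215 pm.

λ = 215 pm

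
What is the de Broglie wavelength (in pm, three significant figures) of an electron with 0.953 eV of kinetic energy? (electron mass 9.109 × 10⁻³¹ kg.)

KE = 0.953 eV = 1.527 × 10⁻¹⁹ J.
p = √(2mKE) = √(2 × 9.109 × 10⁻³¹ × 1.527 × 10⁻¹⁹) = 5.274 × 10⁻²⁵ kg·m/s.
λ = h/p = 6.626 × 10⁻³⁴ / 5.274 × 10⁻²⁵ = 1.26 × 10⁻⁹ m = 1260 pm.

λ = 1260 pm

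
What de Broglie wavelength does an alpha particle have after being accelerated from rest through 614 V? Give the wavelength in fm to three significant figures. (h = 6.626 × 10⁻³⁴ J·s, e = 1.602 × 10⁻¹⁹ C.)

KE = 2eV = 2 × 1.602 × 10⁻¹⁹ × 614.0 = 1.967 × 10⁻¹⁶ J.
p = √(2mKE) = √(2 × 6.645 × 10⁻²⁷ × 1.967 × 10⁻¹⁶) = 1.617 × 10⁻²¹ kg·m/s.
λ = h/p = 6.626 × 10⁻³⁴ / 1.617 × 10⁻²¹ = 4.10 × 10⁻¹³ m = 410 fm.

λ = 410 fm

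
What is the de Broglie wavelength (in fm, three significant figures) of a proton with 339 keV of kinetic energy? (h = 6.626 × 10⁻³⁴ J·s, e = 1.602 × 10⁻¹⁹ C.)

KE = 339 keV = 5.431 × 10⁻¹⁴ J.
p = √(2mKE) = √(2 × 1.673 × 10⁻²⁷ × 5.431 × 10⁻¹⁴) = 1.348 × 10⁻²⁰ kg·m/s.
λ = h/p = 6.626 × 10⁻³⁴ / 1.348 × 10⁻²⁰ = 4.92 × 10⁻¹⁴ m = 49.2 fm.

λ = 49.2 fm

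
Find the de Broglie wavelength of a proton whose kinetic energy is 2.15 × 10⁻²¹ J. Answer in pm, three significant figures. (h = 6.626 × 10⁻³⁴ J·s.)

p = √(2mKE) = √(2 × 1.673 × 10⁻²⁷ × 2.150 × 10⁻²¹) = 2.682 × 10⁻²⁴ kg·m/s.
λ = h/p = 6.626 × 10⁻³⁴ / 2.682 × 10⁻²⁴ = 2.47 × 10⁻¹⁰ m = 247 pm.

λ = 247 pm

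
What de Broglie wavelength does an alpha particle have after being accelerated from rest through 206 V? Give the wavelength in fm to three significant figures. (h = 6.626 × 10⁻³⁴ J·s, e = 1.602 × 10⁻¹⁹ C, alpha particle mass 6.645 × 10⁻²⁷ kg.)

λ = 707 fm

KE = 2eV = 2 × 1.602 × 10⁻¹⁹ × 206.0 = 6.600 × 10⁻¹⁷ J.
p = √(2mKE) = √(2 × 6.645 × 10⁻²⁷ × 6.600 × 10⁻¹⁷) = 9.366 × 10⁻²² kg·m/s.
λ = h/p = 6.626 × 10⁻³⁴ / 9.366 × 10⁻²² = 7.07 × 10⁻¹³ m = 707 fm.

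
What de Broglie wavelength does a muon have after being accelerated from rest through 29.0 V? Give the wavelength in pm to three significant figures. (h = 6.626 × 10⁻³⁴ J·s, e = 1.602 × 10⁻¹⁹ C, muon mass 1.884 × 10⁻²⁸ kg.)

KE = eV = 1.602 × 10⁻¹⁹ × 29.00 = 4.646 × 10⁻¹⁸ J.
p = √(2mKE) = √(2 × 1.884 × 10⁻²⁸ × 4.646 × 10⁻¹⁸) = 4.184 × 10⁻²³ kg·m/s.
λ = h/p = 6.626 × 10⁻³⁴ / 4.184 × 10⁻²³ = 1.58 × 10⁻¹¹ m = 15.8 pm.

λ = 15.8 pm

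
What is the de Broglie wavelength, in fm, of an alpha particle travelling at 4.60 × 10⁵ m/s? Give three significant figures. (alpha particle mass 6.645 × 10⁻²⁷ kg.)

λ = 217 fm

p = mv = 6.645 × 10⁻²⁷ × 4.60 × 10⁵ = 3.057 × 10⁻²¹ kg·m/s.
λ = h/p = 6.626 × 10⁻³⁴ / 3.057 × 10⁻²¹ = 2.17 × 10⁻¹³ m = 217 fm.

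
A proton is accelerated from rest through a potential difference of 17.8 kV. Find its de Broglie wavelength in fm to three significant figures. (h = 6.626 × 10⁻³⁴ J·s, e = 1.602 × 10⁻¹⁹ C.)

λ = 215 fm

KE = eV = 1.602 × 10⁻¹⁹ × 1.780 × 10⁴ = 2.852 × 10⁻¹⁵ J.
p = √(2mKE) = √(2 × 1.673 × 10⁻²⁷ × 2.852 × 10⁻¹⁵) = 3.089 × 10⁻²¹ kg·m/s.
λ = h/p = 6.626 × 10⁻³⁴ / 3.089 × 10⁻²¹ = 2.15 × 10⁻¹³ m = 215 fm.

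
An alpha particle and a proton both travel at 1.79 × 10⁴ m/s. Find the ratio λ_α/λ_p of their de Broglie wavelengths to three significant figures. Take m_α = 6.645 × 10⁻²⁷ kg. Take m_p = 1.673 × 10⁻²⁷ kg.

At fixed v, p = mv so λ = h/(mv) ∝ 1/m.
λ_α/λ_p = m_p/m_α = 1.673 × 10⁻²⁷/6.645 × 10⁻²⁷ = 0.252.

λ_α/λ_p = 0.252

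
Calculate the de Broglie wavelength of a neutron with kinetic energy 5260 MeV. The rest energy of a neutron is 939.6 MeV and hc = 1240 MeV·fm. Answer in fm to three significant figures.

λ = 0.202 fm

Total energy E = KE + m₀c² = 5260 + 939.6 = 6199.6 MeV.
(pc)² = E² − (m₀c²)² = (6199.6)² − (939.6)² = 3.755 × 10⁷ MeV², so pc = 6128 MeV.
λ = hc/(pc) = 1240 MeV·fm / 6128 MeV = 0.202 fm.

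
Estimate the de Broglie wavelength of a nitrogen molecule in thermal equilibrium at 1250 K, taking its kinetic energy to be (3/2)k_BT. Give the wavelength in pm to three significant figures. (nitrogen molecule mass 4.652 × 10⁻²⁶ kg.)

λ = 13.5 pm

KE = (3/2)k_BT = 1.5 × 1.381 × 10⁻²³ × 1250 = 2.589 × 10⁻²⁰ J.
p = √(2mKE) = √(2 × 4.652 × 10⁻²⁶ × 2.589 × 10⁻²⁰) = 4.908 × 10⁻²³ kg·m/s.
λ = h/p = 1.35 × 10⁻¹¹ m = 13.5 pm.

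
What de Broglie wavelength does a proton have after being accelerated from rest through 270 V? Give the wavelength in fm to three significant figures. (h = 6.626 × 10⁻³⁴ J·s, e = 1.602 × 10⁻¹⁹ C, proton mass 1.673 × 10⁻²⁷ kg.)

KE = eV = 1.602 × 10⁻¹⁹ × 270.0 = 4.325 × 10⁻¹⁷ J.
p = √(2mKE) = √(2 × 1.673 × 10⁻²⁷ × 4.325 × 10⁻¹⁷) = 3.804 × 10⁻²² kg·m/s.
λ = h/p = 6.626 × 10⁻³⁴ / 3.804 × 10⁻²² = 1.74 × 10⁻¹² m = 1740 fm.

λ = 1740 fm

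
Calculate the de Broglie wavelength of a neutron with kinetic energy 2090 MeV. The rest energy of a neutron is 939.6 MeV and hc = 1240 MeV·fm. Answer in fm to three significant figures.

Total energy E = KE + m₀c² = 2090 + 939.6 = 3029.6 MeV.
(pc)² = E² − (m₀c²)² = (3029.6)² − (939.6)² = 8.296 × 10⁶ MeV², so pc = 2880 MeV.
λ = hc/(pc) = 1240 MeV·fm / 2880 MeV = 0.431 fm.

λ = 0.431 fm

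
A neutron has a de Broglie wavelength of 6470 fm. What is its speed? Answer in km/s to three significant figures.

v = 61.1 km/s

p = h/λ = 6.626 × 10⁻³⁴ / 6.470 × 10⁻¹² = 1.024 × 10⁻²² kg·m/s.
v = p/m = 1.024 × 10⁻²² / 1.675 × 10⁻²⁷ = 6.11 × 10⁴ m/s = 61.1 km/s.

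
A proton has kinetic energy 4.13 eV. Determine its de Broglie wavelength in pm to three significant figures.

λ = 14.1 pm

KE = 4.13 eV = 6.616 × 10⁻¹⁹ J.
p = √(2mKE) = √(2 × 1.673 × 10⁻²⁷ × 6.616 × 10⁻¹⁹) = 4.705 × 10⁻²³ kg·m/s.
λ = h/p = 6.626 × 10⁻³⁴ / 4.705 × 10⁻²³ = 1.41 × 10⁻¹¹ m = 14.1 pm.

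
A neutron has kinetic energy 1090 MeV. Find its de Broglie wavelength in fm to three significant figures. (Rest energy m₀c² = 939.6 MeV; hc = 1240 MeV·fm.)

Total energy E = KE + m₀c² = 1090 + 939.6 = 2029.6 MeV.
(pc)² = E² − (m₀c²)² = (2029.6)² − (939.6)² = 3.236 × 10⁶ MeV², so pc = 1799 MeV.
λ = hc/(pc) = 1240 MeV·fm / 1799 MeV = 0.689 fm.

λ = 0.689 fm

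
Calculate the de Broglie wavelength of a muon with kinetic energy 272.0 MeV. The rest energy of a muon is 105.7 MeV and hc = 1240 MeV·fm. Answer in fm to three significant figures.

Total energy E = KE + m₀c² = 272.0 + 105.7 = 377.7 MeV.
(pc)² = E² − (m₀c²)² = (377.7)² − (105.7)² = 1.315 × 10⁵ MeV², so pc = 362.6 MeV.
λ = hc/(pc) = 1240 MeV·fm / 362.6 MeV = 3.42 fm.

λ = 3.42 fm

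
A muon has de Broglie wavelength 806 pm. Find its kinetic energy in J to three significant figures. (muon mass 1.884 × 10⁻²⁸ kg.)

p = h/λ = 6.626 × 10⁻³⁴ / 8.060 × 10⁻¹⁰ = 8.221 × 10⁻²⁵ kg·m/s.
KE = p²/(2m) = (8.221 × 10⁻²⁵)² / (2 × 1.884 × 10⁻²⁸) = 1.794 × 10⁻²¹ J = 1.79 × 10⁻²¹ J.

KE = 1.79 × 10⁻²¹ J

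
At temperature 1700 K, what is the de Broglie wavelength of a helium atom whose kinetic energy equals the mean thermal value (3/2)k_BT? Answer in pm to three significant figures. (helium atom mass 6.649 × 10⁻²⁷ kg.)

λ = 30.6 pm

KE = (3/2)k_BT = 1.5 × 1.381 × 10⁻²³ × 1700 = 3.522 × 10⁻²⁰ J.
p = √(2mKE) = √(2 × 6.649 × 10⁻²⁷ × 3.522 × 10⁻²⁰) = 2.164 × 10⁻²³ kg·m/s.
λ = h/p = 3.06 × 10⁻¹¹ m = 30.6 pm.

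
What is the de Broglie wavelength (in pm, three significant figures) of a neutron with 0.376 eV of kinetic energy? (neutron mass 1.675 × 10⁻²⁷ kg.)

KE = 0.376 eV = 6.024 × 10⁻²⁰ J.
p = √(2mKE) = √(2 × 1.675 × 10⁻²⁷ × 6.024 × 10⁻²⁰) = 1.421 × 10⁻²³ kg·m/s.
λ = h/p = 6.626 × 10⁻³⁴ / 1.421 × 10⁻²³ = 4.66 × 10⁻¹¹ m = 46.6 pm.

λ = 46.6 pm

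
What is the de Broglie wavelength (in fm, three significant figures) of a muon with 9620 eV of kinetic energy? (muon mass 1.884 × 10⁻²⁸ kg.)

KE = 9620 eV = 1.541 × 10⁻¹⁵ J.
p = √(2mKE) = √(2 × 1.884 × 10⁻²⁸ × 1.541 × 10⁻¹⁵) = 7.620 × 10⁻²² kg·m/s.
λ = h/p = 6.626 × 10⁻³⁴ / 7.620 × 10⁻²² = 8.70 × 10⁻¹³ m = 870 fm.

λ = 870 fm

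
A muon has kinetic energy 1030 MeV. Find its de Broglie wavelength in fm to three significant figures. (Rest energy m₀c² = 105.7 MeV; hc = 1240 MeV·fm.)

λ = 1.10 fm

Total energy E = KE + m₀c² = 1030 + 105.7 = 1135.7 MeV.
(pc)² = E² − (m₀c²)² = (1135.7)² − (105.7)² = 1.279 × 10⁶ MeV², so pc = 1131 MeV.
λ = hc/(pc) = 1240 MeV·fm / 1131 MeV = 1.10 fm.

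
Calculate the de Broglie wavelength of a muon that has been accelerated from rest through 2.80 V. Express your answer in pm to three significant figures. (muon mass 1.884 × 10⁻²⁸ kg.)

KE = eV = 1.602 × 10⁻¹⁹ × 2.800 = 4.486 × 10⁻¹⁹ J.
p = √(2mKE) = √(2 × 1.884 × 10⁻²⁸ × 4.486 × 10⁻¹⁹) = 1.300 × 10⁻²³ kg·m/s.
λ = h/p = 6.626 × 10⁻³⁴ / 1.300 × 10⁻²³ = 5.10 × 10⁻¹¹ m = 51.0 pm.

λ = 51.0 pm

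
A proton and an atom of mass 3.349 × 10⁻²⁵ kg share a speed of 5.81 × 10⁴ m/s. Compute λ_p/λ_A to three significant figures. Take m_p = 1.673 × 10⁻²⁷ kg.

λ_p/λ_A = 200

At fixed v, p = mv so λ = h/(mv) ∝ 1/m.
λ_p/λ_A = m_A/m_p = 3.349 × 10⁻²⁵/1.673 × 10⁻²⁷ = 200.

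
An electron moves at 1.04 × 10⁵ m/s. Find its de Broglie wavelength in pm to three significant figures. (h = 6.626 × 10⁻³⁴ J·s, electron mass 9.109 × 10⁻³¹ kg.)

λ = 6990 pm

p = mv = 9.109 × 10⁻³¹ × 1.04 × 10⁵ = 9.473 × 10⁻²⁶ kg·m/s.
λ = h/p = 6.626 × 10⁻³⁴ / 9.473 × 10⁻²⁶ = 6.99 × 10⁻⁹ m = 6990 pm.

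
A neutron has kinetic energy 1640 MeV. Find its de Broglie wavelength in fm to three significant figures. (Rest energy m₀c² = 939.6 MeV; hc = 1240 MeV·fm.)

λ = 0.516 fm

Total energy E = KE + m₀c² = 1640 + 939.6 = 2579.6 MeV.
(pc)² = E² − (m₀c²)² = (2579.6)² − (939.6)² = 5.771 × 10⁶ MeV², so pc = 2402 MeV.
λ = hc/(pc) = 1240 MeV·fm / 2402 MeV = 0.516 fm.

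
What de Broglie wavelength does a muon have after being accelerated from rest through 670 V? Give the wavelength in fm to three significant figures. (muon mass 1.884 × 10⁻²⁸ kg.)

KE = eV = 1.602 × 10⁻¹⁹ × 670.0 = 1.073 × 10⁻¹⁶ J.
p = √(2mKE) = √(2 × 1.884 × 10⁻²⁸ × 1.073 × 10⁻¹⁶) = 2.011 × 10⁻²² kg·m/s.
λ = h/p = 6.626 × 10⁻³⁴ / 2.011 × 10⁻²² = 3.29 × 10⁻¹² m = 3290 fm.

λ = 3290 fm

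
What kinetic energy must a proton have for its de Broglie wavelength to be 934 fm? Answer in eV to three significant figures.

p = h/λ = 6.626 × 10⁻³⁴ / 9.340 × 10⁻¹³ = 7.094 × 10⁻²² kg·m/s.
KE = p²/(2m) = (7.094 × 10⁻²²)² / (2 × 1.673 × 10⁻²⁷) = 1.504 × 10⁻¹⁶ J = 939 eV.

KE = 939 eV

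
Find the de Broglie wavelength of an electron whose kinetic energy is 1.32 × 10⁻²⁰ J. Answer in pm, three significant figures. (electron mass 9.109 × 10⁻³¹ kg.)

p = √(2mKE) = √(2 × 9.109 × 10⁻³¹ × 1.320 × 10⁻²⁰) = 1.551 × 10⁻²⁵ kg·m/s.
λ = h/p = 6.626 × 10⁻³⁴ / 1.551 × 10⁻²⁵ = 4.27 × 10⁻⁹ m = 4270 pm.

λ = 4270 pm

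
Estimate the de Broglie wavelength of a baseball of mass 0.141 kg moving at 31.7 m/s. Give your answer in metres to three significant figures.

λ = 1.48 × 10⁻³⁴ m

p = mv = 0.141 × 31.7 = 4.470 kg·m/s.
λ = h/p = 6.626 × 10⁻³⁴ / 4.470 = 1.48 × 10⁻³⁴ m.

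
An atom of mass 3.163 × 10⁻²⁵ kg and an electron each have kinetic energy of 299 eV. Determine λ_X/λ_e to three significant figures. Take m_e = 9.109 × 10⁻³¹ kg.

λ_X/λ_e = 1.70 × 10⁻³

At fixed KE, p = √(2mKE) so λ = h/p ∝ 1/√m.
λ_X/λ_e = √(m_e/m_X) = √(9.109 × 10⁻³¹/3.163 × 10⁻²⁵) = √(2.880 × 10⁻⁶) = 1.70 × 10⁻³.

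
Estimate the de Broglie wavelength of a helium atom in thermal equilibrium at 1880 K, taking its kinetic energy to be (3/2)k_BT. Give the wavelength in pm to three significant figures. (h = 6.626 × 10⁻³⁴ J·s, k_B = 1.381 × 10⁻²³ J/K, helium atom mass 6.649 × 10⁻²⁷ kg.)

KE = (3/2)k_BT = 1.5 × 1.381 × 10⁻²³ × 1880 = 3.894 × 10⁻²⁰ J.
p = √(2mKE) = √(2 × 6.649 × 10⁻²⁷ × 3.894 × 10⁻²⁰) = 2.276 × 10⁻²³ kg·m/s.
λ = h/p = 2.91 × 10⁻¹¹ m = 29.1 pm.

λ = 29.1 pm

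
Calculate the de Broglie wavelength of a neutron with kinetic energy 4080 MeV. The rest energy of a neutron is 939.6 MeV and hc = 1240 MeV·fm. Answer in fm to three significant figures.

λ = 0.251 fm

Total energy E = KE + m₀c² = 4080 + 939.6 = 5019.6 MeV.
(pc)² = E² − (m₀c²)² = (5019.6)² − (939.6)² = 2.431 × 10⁷ MeV², so pc = 4931 MeV.
λ = hc/(pc) = 1240 MeV·fm / 4931 MeV = 0.251 fm.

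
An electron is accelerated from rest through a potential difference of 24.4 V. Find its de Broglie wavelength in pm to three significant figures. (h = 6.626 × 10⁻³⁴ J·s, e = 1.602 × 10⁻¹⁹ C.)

KE = eV = 1.602 × 10⁻¹⁹ × 24.40 = 3.909 × 10⁻¹⁸ J.
p = √(2mKE) = √(2 × 9.109 × 10⁻³¹ × 3.909 × 10⁻¹⁸) = 2.669 × 10⁻²⁴ kg·m/s.
λ = h/p = 6.626 × 10⁻³⁴ / 2.669 × 10⁻²⁴ = 2.48 × 10⁻¹⁰ m = 248 pm.

λ = 248 pm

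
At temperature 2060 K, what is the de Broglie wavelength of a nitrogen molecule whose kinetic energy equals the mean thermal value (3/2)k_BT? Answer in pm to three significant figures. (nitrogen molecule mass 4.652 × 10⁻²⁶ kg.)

λ = 10.5 pm

KE = (3/2)k_BT = 1.5 × 1.381 × 10⁻²³ × 2060 = 4.267 × 10⁻²⁰ J.
p = √(2mKE) = √(2 × 4.652 × 10⁻²⁶ × 4.267 × 10⁻²⁰) = 6.301 × 10⁻²³ kg·m/s.
λ = h/p = 1.05 × 10⁻¹¹ m = 10.5 pm.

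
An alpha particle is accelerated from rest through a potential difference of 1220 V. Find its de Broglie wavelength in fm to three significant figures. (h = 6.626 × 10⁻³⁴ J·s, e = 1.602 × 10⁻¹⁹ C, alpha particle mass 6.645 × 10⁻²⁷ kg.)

KE = 2eV = 2 × 1.602 × 10⁻¹⁹ × 1220 = 3.909 × 10⁻¹⁶ J.
p = √(2mKE) = √(2 × 6.645 × 10⁻²⁷ × 3.909 × 10⁻¹⁶) = 2.279 × 10⁻²¹ kg·m/s.
λ = h/p = 6.626 × 10⁻³⁴ / 2.279 × 10⁻²¹ = 2.91 × 10⁻¹³ m = 291 fm.

λ = 291 fm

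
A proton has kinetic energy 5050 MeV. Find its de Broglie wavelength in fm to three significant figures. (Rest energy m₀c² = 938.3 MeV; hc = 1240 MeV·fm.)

Total energy E = KE + m₀c² = 5050 + 938.3 = 5988.3 MeV.
(pc)² = E² − (m₀c²)² = (5988.3)² − (938.3)² = 3.498 × 10⁷ MeV², so pc = 5914 MeV.
λ = hc/(pc) = 1240 MeV·fm / 5914 MeV = 0.210 fm.

λ = 0.210 fm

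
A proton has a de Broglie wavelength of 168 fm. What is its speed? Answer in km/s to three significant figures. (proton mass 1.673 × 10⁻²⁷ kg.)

p = h/λ = 6.626 × 10⁻³⁴ / 1.680 × 10⁻¹³ = 3.944 × 10⁻²¹ kg·m/s.
v = p/m = 3.944 × 10⁻²¹ / 1.673 × 10⁻²⁷ = 2.36 × 10⁶ m/s = 2360 km/s.

v = 2360 km/s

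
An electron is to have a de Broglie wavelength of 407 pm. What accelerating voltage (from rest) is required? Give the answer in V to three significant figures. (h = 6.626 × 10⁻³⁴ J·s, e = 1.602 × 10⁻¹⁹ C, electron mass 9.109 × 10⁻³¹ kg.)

p = h/λ = 6.626 × 10⁻³⁴ / 4.070 × 10⁻¹⁰ = 1.628 × 10⁻²⁴ kg·m/s.
KE = p²/(2m) = 1.455 × 10⁻¹⁸ J.
V = KE/e = 1.455 × 10⁻¹⁸ / (1.602 × 10⁻¹⁹) = 9.08 V.

V = 9.08 V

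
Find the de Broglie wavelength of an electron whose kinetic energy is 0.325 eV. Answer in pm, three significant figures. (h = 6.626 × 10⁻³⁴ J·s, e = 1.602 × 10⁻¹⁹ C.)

KE = 0.325 eV = 5.207 × 10⁻²⁰ J.
p = √(2mKE) = √(2 × 9.109 × 10⁻³¹ × 5.207 × 10⁻²⁰) = 3.080 × 10⁻²⁵ kg·m/s.
λ = h/p = 6.626 × 10⁻³⁴ / 3.080 × 10⁻²⁵ = 2.15 × 10⁻⁹ m = 2150 pm.

λ = 2150 pm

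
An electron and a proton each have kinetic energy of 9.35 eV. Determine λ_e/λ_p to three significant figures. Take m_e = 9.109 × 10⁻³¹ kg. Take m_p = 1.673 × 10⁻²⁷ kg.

At fixed KE, p = √(2mKE) so λ = h/p ∝ 1/√m.
λ_e/λ_p = √(m_p/m_e) = √(1.673 × 10⁻²⁷/9.109 × 10⁻³¹) = √(1837) = 42.9.

λ_e/λ_p = 42.9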